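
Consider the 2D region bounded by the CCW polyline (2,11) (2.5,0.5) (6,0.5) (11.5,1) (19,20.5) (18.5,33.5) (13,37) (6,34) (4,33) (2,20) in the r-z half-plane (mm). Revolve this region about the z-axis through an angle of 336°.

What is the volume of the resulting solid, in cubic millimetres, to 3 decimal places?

Volume = 28132.543 mm³

Profile (r,z), 10 vertices: (2,11) (2.5,0.5) (6,0.5) (11.5,1) (19,20.5) (18.5,33.5) (13,37) (6,34) (4,33) (2,20)
edge 0: (2,11)→(2.5,0.5)  cross = 2·0.5 − 2.5·11 = -26.5000; (r_i+r_j)·cross = 4.5·-26.5000 = -119.2500
edge 1: (2.5,0.5)→(6,0.5)  cross = 2.5·0.5 − 6·0.5 = -1.7500; (r_i+r_j)·cross = 8.5·-1.7500 = -14.8750
edge 2: (6,0.5)→(11.5,1)  cross = 6·1 − 11.5·0.5 = 0.2500; (r_i+r_j)·cross = 17.5·0.2500 = 4.3750
edge 3: (11.5,1)→(19,20.5)  cross = 11.5·20.5 − 19·1 = 216.7500; (r_i+r_j)·cross = 30.5·216.7500 = 6610.8750
edge 4: (19,20.5)→(18.5,33.5)  cross = 19·33.5 − 18.5·20.5 = 257.2500; (r_i+r_j)·cross = 37.5·257.2500 = 9646.8750
edge 5: (18.5,33.5)→(13,37)  cross = 18.5·37 − 13·33.5 = 249.0000; (r_i+r_j)·cross = 31.5·249.0000 = 7843.5000
edge 6: (13,37)→(6,34)  cross = 13·34 − 6·37 = 220.0000; (r_i+r_j)·cross = 19·220.0000 = 4180.0000
edge 7: (6,34)→(4,33)  cross = 6·33 − 4·34 = 62.0000; (r_i+r_j)·cross = 10·62.0000 = 620.0000
edge 8: (4,33)→(2,20)  cross = 4·20 − 2·33 = 14.0000; (r_i+r_j)·cross = 6·14.0000 = 84.0000
edge 9: (2,20)→(2,11)  cross = 2·11 − 2·20 = -18.0000; (r_i+r_j)·cross = 4·-18.0000 = -72.0000
Σcross = 973.0000 → A = |Σcross|/2 = 486.5000 mm²
Σ(r_i+r_j)·cross = 28783.5000 → first moment M = |Σ|/6 = 4797.2500
R_c = M/A = 4797.2500/486.5000 = 9.8607 mm
θ = 336° = 5.864306 rad
V = θ·R_c·A = 5.864306·9.8607·486.5000 = 28132.543 mm³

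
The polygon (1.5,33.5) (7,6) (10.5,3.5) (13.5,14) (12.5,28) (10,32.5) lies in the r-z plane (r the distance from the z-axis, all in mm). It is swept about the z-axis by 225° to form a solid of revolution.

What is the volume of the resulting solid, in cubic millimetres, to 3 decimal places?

Volume = 7339.546 mm³

Profile (r,z), 6 vertices: (1.5,33.5) (7,6) (10.5,3.5) (13.5,14) (12.5,28) (10,32.5)
edge 0: (1.5,33.5)→(7,6)  cross = 1.5·6 − 7·33.5 = -225.5000; (r_i+r_j)·cross = 8.5·-225.5000 = -1916.7500
edge 1: (7,6)→(10.5,3.5)  cross = 7·3.5 − 10.5·6 = -38.5000; (r_i+r_j)·cross = 17.5·-38.5000 = -673.7500
edge 2: (10.5,3.5)→(13.5,14)  cross = 10.5·14 − 13.5·3.5 = 99.7500; (r_i+r_j)·cross = 24·99.7500 = 2394.0000
edge 3: (13.5,14)→(12.5,28)  cross = 13.5·28 − 12.5·14 = 203.0000; (r_i+r_j)·cross = 26·203.0000 = 5278.0000
edge 4: (12.5,28)→(10,32.5)  cross = 12.5·32.5 − 10·28 = 126.2500; (r_i+r_j)·cross = 22.5·126.2500 = 2840.6250
edge 5: (10,32.5)→(1.5,33.5)  cross = 10·33.5 − 1.5·32.5 = 286.2500; (r_i+r_j)·cross = 11.5·286.2500 = 3291.8750
Σcross = 451.2500 → A = |Σcross|/2 = 225.6250 mm²
Σ(r_i+r_j)·cross = 11214.0000 → first moment M = |Σ|/6 = 1869.0000
R_c = M/A = 1869.0000/225.6250 = 8.2837 mm
θ = 225° = 3.926991 rad
V = θ·R_c·A = 3.926991·8.2837·225.6250 = 7339.546 mm³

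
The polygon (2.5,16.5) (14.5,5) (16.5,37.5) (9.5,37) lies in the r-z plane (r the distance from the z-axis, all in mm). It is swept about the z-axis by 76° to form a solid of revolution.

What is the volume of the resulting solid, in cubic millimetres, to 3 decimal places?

Volume = 3940.773 mm³

Profile (r,z), 4 vertices: (2.5,16.5) (14.5,5) (16.5,37.5) (9.5,37)
edge 0: (2.5,16.5)→(14.5,5)  cross = 2.5·5 − 14.5·16.5 = -226.7500; (r_i+r_j)·cross = 17·-226.7500 = -3854.7500
edge 1: (14.5,5)→(16.5,37.5)  cross = 14.5·37.5 − 16.5·5 = 461.2500; (r_i+r_j)·cross = 31·461.2500 = 14298.7500
edge 2: (16.5,37.5)→(9.5,37)  cross = 16.5·37 − 9.5·37.5 = 254.2500; (r_i+r_j)·cross = 26·254.2500 = 6610.5000
edge 3: (9.5,37)→(2.5,16.5)  cross = 9.5·16.5 − 2.5·37 = 64.2500; (r_i+r_j)·cross = 12·64.2500 = 771.0000
Σcross = 553.0000 → A = |Σcross|/2 = 276.5000 mm²
Σ(r_i+r_j)·cross = 17825.5000 → first moment M = |Σ|/6 = 2970.9167
R_c = M/A = 2970.9167/276.5000 = 10.7447 mm
θ = 76° = 1.326450 rad
V = θ·R_c·A = 1.326450·10.7447·276.5000 = 3940.773 mm³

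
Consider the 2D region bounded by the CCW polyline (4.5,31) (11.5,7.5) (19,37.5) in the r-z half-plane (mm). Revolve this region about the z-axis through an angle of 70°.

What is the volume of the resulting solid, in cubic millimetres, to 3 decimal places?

Volume = 2752.711 mm³

Profile (r,z), 3 vertices: (4.5,31) (11.5,7.5) (19,37.5)
edge 0: (4.5,31)→(11.5,7.5)  cross = 4.5·7.5 − 11.5·31 = -322.7500; (r_i+r_j)·cross = 16·-322.7500 = -5164.0000
edge 1: (11.5,7.5)→(19,37.5)  cross = 11.5·37.5 − 19·7.5 = 288.7500; (r_i+r_j)·cross = 30.5·288.7500 = 8806.8750
edge 2: (19,37.5)→(4.5,31)  cross = 19·31 − 4.5·37.5 = 420.2500; (r_i+r_j)·cross = 23.5·420.2500 = 9875.8750
Σcross = 386.2500 → A = |Σcross|/2 = 193.1250 mm²
Σ(r_i+r_j)·cross = 13518.7500 → first moment M = |Σ|/6 = 2253.1250
R_c = M/A = 2253.1250/193.1250 = 11.6667 mm
θ = 70° = 1.221730 rad
V = θ·R_c·A = 1.221730·11.6667·193.1250 = 2752.711 mm³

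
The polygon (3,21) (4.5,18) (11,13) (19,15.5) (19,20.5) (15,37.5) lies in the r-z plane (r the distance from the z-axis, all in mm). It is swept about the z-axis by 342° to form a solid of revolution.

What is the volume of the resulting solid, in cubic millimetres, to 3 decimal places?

Volume = 16180.040 mm³

Profile (r,z), 6 vertices: (3,21) (4.5,18) (11,13) (19,15.5) (19,20.5) (15,37.5)
edge 0: (3,21)→(4.5,18)  cross = 3·18 − 4.5·21 = -40.5000; (r_i+r_j)·cross = 7.5·-40.5000 = -303.7500
edge 1: (4.5,18)→(11,13)  cross = 4.5·13 − 11·18 = -139.5000; (r_i+r_j)·cross = 15.5·-139.5000 = -2162.2500
edge 2: (11,13)→(19,15.5)  cross = 11·15.5 − 19·13 = -76.5000; (r_i+r_j)·cross = 30·-76.5000 = -2295.0000
edge 3: (19,15.5)→(19,20.5)  cross = 19·20.5 − 19·15.5 = 95.0000; (r_i+r_j)·cross = 38·95.0000 = 3610.0000
edge 4: (19,20.5)→(15,37.5)  cross = 19·37.5 − 15·20.5 = 405.0000; (r_i+r_j)·cross = 34·405.0000 = 13770.0000
edge 5: (15,37.5)→(3,21)  cross = 15·21 − 3·37.5 = 202.5000; (r_i+r_j)·cross = 18·202.5000 = 3645.0000
Σcross = 446.0000 → A = |Σcross|/2 = 223.0000 mm²
Σ(r_i+r_j)·cross = 16264.0000 → first moment M = |Σ|/6 = 2710.6667
R_c = M/A = 2710.6667/223.0000 = 12.1555 mm
θ = 342° = 5.969026 rad
V = θ·R_c·A = 5.969026·12.1555·223.0000 = 16180.040 mm³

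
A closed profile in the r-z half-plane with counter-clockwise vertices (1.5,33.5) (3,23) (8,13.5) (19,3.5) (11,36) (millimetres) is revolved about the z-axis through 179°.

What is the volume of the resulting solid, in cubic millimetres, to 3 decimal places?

Profile (r,z), 5 vertices: (1.5,33.5) (3,23) (8,13.5) (19,3.5) (11,36)
edge 0: (1.5,33.5)→(3,23)  cross = 1.5·23 − 3·33.5 = -66.0000; (r_i+r_j)·cross = 4.5·-66.0000 = -297.0000
edge 1: (3,23)→(8,13.5)  cross = 3·13.5 − 8·23 = -143.5000; (r_i+r_j)·cross = 11·-143.5000 = -1578.5000
edge 2: (8,13.5)→(19,3.5)  cross = 8·3.5 − 19·13.5 = -228.5000; (r_i+r_j)·cross = 27·-228.5000 = -6169.5000
edge 3: (19,3.5)→(11,36)  cross = 19·36 − 11·3.5 = 645.5000; (r_i+r_j)·cross = 30·645.5000 = 19365.0000
edge 4: (11,36)→(1.5,33.5)  cross = 11·33.5 − 1.5·36 = 314.5000; (r_i+r_j)·cross = 12.5·314.5000 = 3931.2500
Σcross = 522.0000 → A = |Σcross|/2 = 261.0000 mm²
Σ(r_i+r_j)·cross = 15251.2500 → first moment M = |Σ|/6 = 2541.8750
R_c = M/A = 2541.8750/261.0000 = 9.7390 mm
θ = 179° = 3.124139 rad
V = θ·R_c·A = 3.124139·9.7390·261.0000 = 7941.172 mm³

Volume = 7941.172 mm³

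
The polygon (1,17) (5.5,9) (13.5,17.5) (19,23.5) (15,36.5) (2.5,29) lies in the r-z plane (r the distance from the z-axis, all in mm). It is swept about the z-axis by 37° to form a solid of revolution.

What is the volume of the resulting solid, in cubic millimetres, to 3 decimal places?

Volume = 1736.292 mm³

Profile (r,z), 6 vertices: (1,17) (5.5,9) (13.5,17.5) (19,23.5) (15,36.5) (2.5,29)
edge 0: (1,17)→(5.5,9)  cross = 1·9 − 5.5·17 = -84.5000; (r_i+r_j)·cross = 6.5·-84.5000 = -549.2500
edge 1: (5.5,9)→(13.5,17.5)  cross = 5.5·17.5 − 13.5·9 = -25.2500; (r_i+r_j)·cross = 19·-25.2500 = -479.7500
edge 2: (13.5,17.5)→(19,23.5)  cross = 13.5·23.5 − 19·17.5 = -15.2500; (r_i+r_j)·cross = 32.5·-15.2500 = -495.6250
edge 3: (19,23.5)→(15,36.5)  cross = 19·36.5 − 15·23.5 = 341.0000; (r_i+r_j)·cross = 34·341.0000 = 11594.0000
edge 4: (15,36.5)→(2.5,29)  cross = 15·29 − 2.5·36.5 = 343.7500; (r_i+r_j)·cross = 17.5·343.7500 = 6015.6250
edge 5: (2.5,29)→(1,17)  cross = 2.5·17 − 1·29 = 13.5000; (r_i+r_j)·cross = 3.5·13.5000 = 47.2500
Σcross = 573.2500 → A = |Σcross|/2 = 286.6250 mm²
Σ(r_i+r_j)·cross = 16132.2500 → first moment M = |Σ|/6 = 2688.7083
R_c = M/A = 2688.7083/286.6250 = 9.3806 mm
θ = 37° = 0.645772 rad
V = θ·R_c·A = 0.645772·9.3806·286.6250 = 1736.292 mm³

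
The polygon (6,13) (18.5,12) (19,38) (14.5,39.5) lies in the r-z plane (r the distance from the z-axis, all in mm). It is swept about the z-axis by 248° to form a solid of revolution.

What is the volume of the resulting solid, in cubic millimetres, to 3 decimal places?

Volume = 13975.916 mm³

Profile (r,z), 4 vertices: (6,13) (18.5,12) (19,38) (14.5,39.5)
edge 0: (6,13)→(18.5,12)  cross = 6·12 − 18.5·13 = -168.5000; (r_i+r_j)·cross = 24.5·-168.5000 = -4128.2500
edge 1: (18.5,12)→(19,38)  cross = 18.5·38 − 19·12 = 475.0000; (r_i+r_j)·cross = 37.5·475.0000 = 17812.5000
edge 2: (19,38)→(14.5,39.5)  cross = 19·39.5 − 14.5·38 = 199.5000; (r_i+r_j)·cross = 33.5·199.5000 = 6683.2500
edge 3: (14.5,39.5)→(6,13)  cross = 14.5·13 − 6·39.5 = -48.5000; (r_i+r_j)·cross = 20.5·-48.5000 = -994.2500
Σcross = 457.5000 → A = |Σcross|/2 = 228.7500 mm²
Σ(r_i+r_j)·cross = 19373.2500 → first moment M = |Σ|/6 = 3228.8750
R_c = M/A = 3228.8750/228.7500 = 14.1153 mm
θ = 248° = 4.328417 rad
V = θ·R_c·A = 4.328417·14.1153·228.7500 = 13975.916 mm³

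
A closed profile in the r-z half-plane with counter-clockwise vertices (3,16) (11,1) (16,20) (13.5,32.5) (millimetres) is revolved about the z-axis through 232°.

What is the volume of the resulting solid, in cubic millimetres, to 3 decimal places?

Profile (r,z), 4 vertices: (3,16) (11,1) (16,20) (13.5,32.5)
edge 0: (3,16)→(11,1)  cross = 3·1 − 11·16 = -173.0000; (r_i+r_j)·cross = 14·-173.0000 = -2422.0000
edge 1: (11,1)→(16,20)  cross = 11·20 − 16·1 = 204.0000; (r_i+r_j)·cross = 27·204.0000 = 5508.0000
edge 2: (16,20)→(13.5,32.5)  cross = 16·32.5 − 13.5·20 = 250.0000; (r_i+r_j)·cross = 29.5·250.0000 = 7375.0000
edge 3: (13.5,32.5)→(3,16)  cross = 13.5·16 − 3·32.5 = 118.5000; (r_i+r_j)·cross = 16.5·118.5000 = 1955.2500
Σcross = 399.5000 → A = |Σcross|/2 = 199.7500 mm²
Σ(r_i+r_j)·cross = 12416.2500 → first moment M = |Σ|/6 = 2069.3750
R_c = M/A = 2069.3750/199.7500 = 10.3598 mm
θ = 232° = 4.049164 rad
V = θ·R_c·A = 4.049164·10.3598·199.7500 = 8379.238 mm³

Volume = 8379.238 mm³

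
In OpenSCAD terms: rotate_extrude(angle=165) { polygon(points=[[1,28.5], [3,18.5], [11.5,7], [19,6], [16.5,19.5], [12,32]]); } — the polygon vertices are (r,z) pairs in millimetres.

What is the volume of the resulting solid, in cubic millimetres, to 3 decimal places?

Volume = 8181.913 mm³

Profile (r,z), 6 vertices: (1,28.5) (3,18.5) (11.5,7) (19,6) (16.5,19.5) (12,32)
edge 0: (1,28.5)→(3,18.5)  cross = 1·18.5 − 3·28.5 = -67.0000; (r_i+r_j)·cross = 4·-67.0000 = -268.0000
edge 1: (3,18.5)→(11.5,7)  cross = 3·7 − 11.5·18.5 = -191.7500; (r_i+r_j)·cross = 14.5·-191.7500 = -2780.3750
edge 2: (11.5,7)→(19,6)  cross = 11.5·6 − 19·7 = -64.0000; (r_i+r_j)·cross = 30.5·-64.0000 = -1952.0000
edge 3: (19,6)→(16.5,19.5)  cross = 19·19.5 − 16.5·6 = 271.5000; (r_i+r_j)·cross = 35.5·271.5000 = 9638.2500
edge 4: (16.5,19.5)→(12,32)  cross = 16.5·32 − 12·19.5 = 294.0000; (r_i+r_j)·cross = 28.5·294.0000 = 8379.0000
edge 5: (12,32)→(1,28.5)  cross = 12·28.5 − 1·32 = 310.0000; (r_i+r_j)·cross = 13·310.0000 = 4030.0000
Σcross = 552.7500 → A = |Σcross|/2 = 276.3750 mm²
Σ(r_i+r_j)·cross = 17046.8750 → first moment M = |Σ|/6 = 2841.1458
R_c = M/A = 2841.1458/276.3750 = 10.2800 mm
θ = 165° = 2.879793 rad
V = θ·R_c·A = 2.879793·10.2800·276.3750 = 8181.913 mm³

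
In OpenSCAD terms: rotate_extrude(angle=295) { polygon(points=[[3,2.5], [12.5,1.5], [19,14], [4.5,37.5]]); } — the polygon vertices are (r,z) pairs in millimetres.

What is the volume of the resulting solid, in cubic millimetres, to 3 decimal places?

Volume = 16050.281 mm³

Profile (r,z), 4 vertices: (3,2.5) (12.5,1.5) (19,14) (4.5,37.5)
edge 0: (3,2.5)→(12.5,1.5)  cross = 3·1.5 − 12.5·2.5 = -26.7500; (r_i+r_j)·cross = 15.5·-26.7500 = -414.6250
edge 1: (12.5,1.5)→(19,14)  cross = 12.5·14 − 19·1.5 = 146.5000; (r_i+r_j)·cross = 31.5·146.5000 = 4614.7500
edge 2: (19,14)→(4.5,37.5)  cross = 19·37.5 − 4.5·14 = 649.5000; (r_i+r_j)·cross = 23.5·649.5000 = 15263.2500
edge 3: (4.5,37.5)→(3,2.5)  cross = 4.5·2.5 − 3·37.5 = -101.2500; (r_i+r_j)·cross = 7.5·-101.2500 = -759.3750
Σcross = 668.0000 → A = |Σcross|/2 = 334.0000 mm²
Σ(r_i+r_j)·cross = 18704.0000 → first moment M = |Σ|/6 = 3117.3333
R_c = M/A = 3117.3333/334.0000 = 9.3333 mm
θ = 295° = 5.148721 rad
V = θ·R_c·A = 5.148721·9.3333·334.0000 = 16050.281 mm³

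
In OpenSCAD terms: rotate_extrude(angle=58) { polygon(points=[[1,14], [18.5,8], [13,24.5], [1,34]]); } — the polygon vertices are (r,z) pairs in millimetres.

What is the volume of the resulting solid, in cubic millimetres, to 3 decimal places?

Volume = 2009.714 mm³

Profile (r,z), 4 vertices: (1,14) (18.5,8) (13,24.5) (1,34)
edge 0: (1,14)→(18.5,8)  cross = 1·8 − 18.5·14 = -251.0000; (r_i+r_j)·cross = 19.5·-251.0000 = -4894.5000
edge 1: (18.5,8)→(13,24.5)  cross = 18.5·24.5 − 13·8 = 349.2500; (r_i+r_j)·cross = 31.5·349.2500 = 11001.3750
edge 2: (13,24.5)→(1,34)  cross = 13·34 − 1·24.5 = 417.5000; (r_i+r_j)·cross = 14·417.5000 = 5845.0000
edge 3: (1,34)→(1,14)  cross = 1·14 − 1·34 = -20.0000; (r_i+r_j)·cross = 2·-20.0000 = -40.0000
Σcross = 495.7500 → A = |Σcross|/2 = 247.8750 mm²
Σ(r_i+r_j)·cross = 11911.8750 → first moment M = |Σ|/6 = 1985.3125
R_c = M/A = 1985.3125/247.8750 = 8.0093 mm
θ = 58° = 1.012291 rad
V = θ·R_c·A = 1.012291·8.0093·247.8750 = 2009.714 mm³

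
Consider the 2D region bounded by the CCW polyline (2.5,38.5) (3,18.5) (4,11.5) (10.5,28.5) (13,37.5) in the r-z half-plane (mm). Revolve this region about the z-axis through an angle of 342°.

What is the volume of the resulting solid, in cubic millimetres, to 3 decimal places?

Volume = 6064.282 mm³

Profile (r,z), 5 vertices: (2.5,38.5) (3,18.5) (4,11.5) (10.5,28.5) (13,37.5)
edge 0: (2.5,38.5)→(3,18.5)  cross = 2.5·18.5 − 3·38.5 = -69.2500; (r_i+r_j)·cross = 5.5·-69.2500 = -380.8750
edge 1: (3,18.5)→(4,11.5)  cross = 3·11.5 − 4·18.5 = -39.5000; (r_i+r_j)·cross = 7·-39.5000 = -276.5000
edge 2: (4,11.5)→(10.5,28.5)  cross = 4·28.5 − 10.5·11.5 = -6.7500; (r_i+r_j)·cross = 14.5·-6.7500 = -97.8750
edge 3: (10.5,28.5)→(13,37.5)  cross = 10.5·37.5 − 13·28.5 = 23.2500; (r_i+r_j)·cross = 23.5·23.2500 = 546.3750
edge 4: (13,37.5)→(2.5,38.5)  cross = 13·38.5 − 2.5·37.5 = 406.7500; (r_i+r_j)·cross = 15.5·406.7500 = 6304.6250
Σcross = 314.5000 → A = |Σcross|/2 = 157.2500 mm²
Σ(r_i+r_j)·cross = 6095.7500 → first moment M = |Σ|/6 = 1015.9583
R_c = M/A = 1015.9583/157.2500 = 6.4608 mm
θ = 342° = 5.969026 rad
V = θ·R_c·A = 5.969026·6.4608·157.2500 = 6064.282 mm³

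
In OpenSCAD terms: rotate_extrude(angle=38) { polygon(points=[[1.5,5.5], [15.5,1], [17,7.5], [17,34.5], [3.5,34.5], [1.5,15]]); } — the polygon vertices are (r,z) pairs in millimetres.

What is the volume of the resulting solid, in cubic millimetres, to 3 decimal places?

Profile (r,z), 6 vertices: (1.5,5.5) (15.5,1) (17,7.5) (17,34.5) (3.5,34.5) (1.5,15)
edge 0: (1.5,5.5)→(15.5,1)  cross = 1.5·1 − 15.5·5.5 = -83.7500; (r_i+r_j)·cross = 17·-83.7500 = -1423.7500
edge 1: (15.5,1)→(17,7.5)  cross = 15.5·7.5 − 17·1 = 99.2500; (r_i+r_j)·cross = 32.5·99.2500 = 3225.6250
edge 2: (17,7.5)→(17,34.5)  cross = 17·34.5 − 17·7.5 = 459.0000; (r_i+r_j)·cross = 34·459.0000 = 15606.0000
edge 3: (17,34.5)→(3.5,34.5)  cross = 17·34.5 − 3.5·34.5 = 465.7500; (r_i+r_j)·cross = 20.5·465.7500 = 9547.8750
edge 4: (3.5,34.5)→(1.5,15)  cross = 3.5·15 − 1.5·34.5 = 0.7500; (r_i+r_j)·cross = 5·0.7500 = 3.7500
edge 5: (1.5,15)→(1.5,5.5)  cross = 1.5·5.5 − 1.5·15 = -14.2500; (r_i+r_j)·cross = 3·-14.2500 = -42.7500
Σcross = 926.7500 → A = |Σcross|/2 = 463.3750 mm²
Σ(r_i+r_j)·cross = 26916.7500 → first moment M = |Σ|/6 = 4486.1250
R_c = M/A = 4486.1250/463.3750 = 9.6814 mm
θ = 38° = 0.663225 rad
V = θ·R_c·A = 0.663225·9.6814·463.3750 = 2975.311 mm³

Volume = 2975.311 mm³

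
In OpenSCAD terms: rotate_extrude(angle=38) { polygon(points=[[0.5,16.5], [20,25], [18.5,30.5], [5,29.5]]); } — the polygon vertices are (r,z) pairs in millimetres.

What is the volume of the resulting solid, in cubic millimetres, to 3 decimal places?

Profile (r,z), 4 vertices: (0.5,16.5) (20,25) (18.5,30.5) (5,29.5)
edge 0: (0.5,16.5)→(20,25)  cross = 0.5·25 − 20·16.5 = -317.5000; (r_i+r_j)·cross = 20.5·-317.5000 = -6508.7500
edge 1: (20,25)→(18.5,30.5)  cross = 20·30.5 − 18.5·25 = 147.5000; (r_i+r_j)·cross = 38.5·147.5000 = 5678.7500
edge 2: (18.5,30.5)→(5,29.5)  cross = 18.5·29.5 − 5·30.5 = 393.2500; (r_i+r_j)·cross = 23.5·393.2500 = 9241.3750
edge 3: (5,29.5)→(0.5,16.5)  cross = 5·16.5 − 0.5·29.5 = 67.7500; (r_i+r_j)·cross = 5.5·67.7500 = 372.6250
Σcross = 291.0000 → A = |Σcross|/2 = 145.5000 mm²
Σ(r_i+r_j)·cross = 8784.0000 → first moment M = |Σ|/6 = 1464.0000
R_c = M/A = 1464.0000/145.5000 = 10.0619 mm
θ = 38° = 0.663225 rad
V = θ·R_c·A = 0.663225·10.0619·145.5000 = 970.962 mm³

Volume = 970.962 mm³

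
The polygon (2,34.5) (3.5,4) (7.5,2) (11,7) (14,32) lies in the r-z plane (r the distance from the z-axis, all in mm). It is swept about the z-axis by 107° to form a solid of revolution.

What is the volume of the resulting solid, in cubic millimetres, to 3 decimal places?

Profile (r,z), 5 vertices: (2,34.5) (3.5,4) (7.5,2) (11,7) (14,32)
edge 0: (2,34.5)→(3.5,4)  cross = 2·4 − 3.5·34.5 = -112.7500; (r_i+r_j)·cross = 5.5·-112.7500 = -620.1250
edge 1: (3.5,4)→(7.5,2)  cross = 3.5·2 − 7.5·4 = -23.0000; (r_i+r_j)·cross = 11·-23.0000 = -253.0000
edge 2: (7.5,2)→(11,7)  cross = 7.5·7 − 11·2 = 30.5000; (r_i+r_j)·cross = 18.5·30.5000 = 564.2500
edge 3: (11,7)→(14,32)  cross = 11·32 − 14·7 = 254.0000; (r_i+r_j)·cross = 25·254.0000 = 6350.0000
edge 4: (14,32)→(2,34.5)  cross = 14·34.5 − 2·32 = 419.0000; (r_i+r_j)·cross = 16·419.0000 = 6704.0000
Σcross = 567.7500 → A = |Σcross|/2 = 283.8750 mm²
Σ(r_i+r_j)·cross = 12745.1250 → first moment M = |Σ|/6 = 2124.1875
R_c = M/A = 2124.1875/283.8750 = 7.4828 mm
θ = 107° = 1.867502 rad
V = θ·R_c·A = 1.867502·7.4828·283.8750 = 3966.925 mm³

Volume = 3966.925 mm³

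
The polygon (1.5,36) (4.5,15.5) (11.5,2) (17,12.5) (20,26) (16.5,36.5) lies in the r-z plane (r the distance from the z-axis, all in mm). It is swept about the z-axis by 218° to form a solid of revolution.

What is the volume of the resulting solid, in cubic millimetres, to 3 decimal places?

Profile (r,z), 6 vertices: (1.5,36) (4.5,15.5) (11.5,2) (17,12.5) (20,26) (16.5,36.5)
edge 0: (1.5,36)→(4.5,15.5)  cross = 1.5·15.5 − 4.5·36 = -138.7500; (r_i+r_j)·cross = 6·-138.7500 = -832.5000
edge 1: (4.5,15.5)→(11.5,2)  cross = 4.5·2 − 11.5·15.5 = -169.2500; (r_i+r_j)·cross = 16·-169.2500 = -2708.0000
edge 2: (11.5,2)→(17,12.5)  cross = 11.5·12.5 − 17·2 = 109.7500; (r_i+r_j)·cross = 28.5·109.7500 = 3127.8750
edge 3: (17,12.5)→(20,26)  cross = 17·26 − 20·12.5 = 192.0000; (r_i+r_j)·cross = 37·192.0000 = 7104.0000
edge 4: (20,26)→(16.5,36.5)  cross = 20·36.5 − 16.5·26 = 301.0000; (r_i+r_j)·cross = 36.5·301.0000 = 10986.5000
edge 5: (16.5,36.5)→(1.5,36)  cross = 16.5·36 − 1.5·36.5 = 539.2500; (r_i+r_j)·cross = 18·539.2500 = 9706.5000
Σcross = 834.0000 → A = |Σcross|/2 = 417.0000 mm²
Σ(r_i+r_j)·cross = 27384.3750 → first moment M = |Σ|/6 = 4564.0625
R_c = M/A = 4564.0625/417.0000 = 10.9450 mm
θ = 218° = 3.804818 rad
V = θ·R_c·A = 3.804818·10.9450·417.0000 = 17365.426 mm³

Volume = 17365.426 mm³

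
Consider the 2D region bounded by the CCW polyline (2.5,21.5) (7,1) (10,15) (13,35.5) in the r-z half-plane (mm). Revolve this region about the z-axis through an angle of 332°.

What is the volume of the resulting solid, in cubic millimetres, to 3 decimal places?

Profile (r,z), 4 vertices: (2.5,21.5) (7,1) (10,15) (13,35.5)
edge 0: (2.5,21.5)→(7,1)  cross = 2.5·1 − 7·21.5 = -148.0000; (r_i+r_j)·cross = 9.5·-148.0000 = -1406.0000
edge 1: (7,1)→(10,15)  cross = 7·15 − 10·1 = 95.0000; (r_i+r_j)·cross = 17·95.0000 = 1615.0000
edge 2: (10,15)→(13,35.5)  cross = 10·35.5 − 13·15 = 160.0000; (r_i+r_j)·cross = 23·160.0000 = 3680.0000
edge 3: (13,35.5)→(2.5,21.5)  cross = 13·21.5 − 2.5·35.5 = 190.7500; (r_i+r_j)·cross = 15.5·190.7500 = 2956.6250
Σcross = 297.7500 → A = |Σcross|/2 = 148.8750 mm²
Σ(r_i+r_j)·cross = 6845.6250 → first moment M = |Σ|/6 = 1140.9375
R_c = M/A = 1140.9375/148.8750 = 7.6637 mm
θ = 332° = 5.794493 rad
V = θ·R_c·A = 5.794493·7.6637·148.8750 = 6611.154 mm³

Volume = 6611.154 mm³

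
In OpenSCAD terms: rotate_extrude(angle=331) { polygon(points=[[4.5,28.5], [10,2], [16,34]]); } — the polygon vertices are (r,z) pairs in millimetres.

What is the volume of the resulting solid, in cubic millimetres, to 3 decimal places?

Volume = 9837.817 mm³

Profile (r,z), 3 vertices: (4.5,28.5) (10,2) (16,34)
edge 0: (4.5,28.5)→(10,2)  cross = 4.5·2 − 10·28.5 = -276.0000; (r_i+r_j)·cross = 14.5·-276.0000 = -4002.0000
edge 1: (10,2)→(16,34)  cross = 10·34 − 16·2 = 308.0000; (r_i+r_j)·cross = 26·308.0000 = 8008.0000
edge 2: (16,34)→(4.5,28.5)  cross = 16·28.5 − 4.5·34 = 303.0000; (r_i+r_j)·cross = 20.5·303.0000 = 6211.5000
Σcross = 335.0000 → A = |Σcross|/2 = 167.5000 mm²
Σ(r_i+r_j)·cross = 10217.5000 → first moment M = |Σ|/6 = 1702.9167
R_c = M/A = 1702.9167/167.5000 = 10.1667 mm
θ = 331° = 5.777040 rad
V = θ·R_c·A = 5.777040·10.1667·167.5000 = 9837.817 mm³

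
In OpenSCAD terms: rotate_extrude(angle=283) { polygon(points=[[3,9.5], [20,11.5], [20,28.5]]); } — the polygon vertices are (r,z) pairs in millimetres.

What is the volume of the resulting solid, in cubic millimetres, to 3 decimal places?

Profile (r,z), 3 vertices: (3,9.5) (20,11.5) (20,28.5)
edge 0: (3,9.5)→(20,11.5)  cross = 3·11.5 − 20·9.5 = -155.5000; (r_i+r_j)·cross = 23·-155.5000 = -3576.5000
edge 1: (20,11.5)→(20,28.5)  cross = 20·28.5 − 20·11.5 = 340.0000; (r_i+r_j)·cross = 40·340.0000 = 13600.0000
edge 2: (20,28.5)→(3,9.5)  cross = 20·9.5 − 3·28.5 = 104.5000; (r_i+r_j)·cross = 23·104.5000 = 2403.5000
Σcross = 289.0000 → A = |Σcross|/2 = 144.5000 mm²
Σ(r_i+r_j)·cross = 12427.0000 → first moment M = |Σ|/6 = 2071.1667
R_c = M/A = 2071.1667/144.5000 = 14.3333 mm
θ = 283° = 4.939282 rad
V = θ·R_c·A = 4.939282·14.3333·144.5000 = 10230.076 mm³

Volume = 10230.076 mm³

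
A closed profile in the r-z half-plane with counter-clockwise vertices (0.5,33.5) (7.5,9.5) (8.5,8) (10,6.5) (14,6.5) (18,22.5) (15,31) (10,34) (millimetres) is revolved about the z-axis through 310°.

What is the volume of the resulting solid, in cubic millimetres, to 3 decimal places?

Profile (r,z), 8 vertices: (0.5,33.5) (7.5,9.5) (8.5,8) (10,6.5) (14,6.5) (18,22.5) (15,31) (10,34)
edge 0: (0.5,33.5)→(7.5,9.5)  cross = 0.5·9.5 − 7.5·33.5 = -246.5000; (r_i+r_j)·cross = 8·-246.5000 = -1972.0000
edge 1: (7.5,9.5)→(8.5,8)  cross = 7.5·8 − 8.5·9.5 = -20.7500; (r_i+r_j)·cross = 16·-20.7500 = -332.0000
edge 2: (8.5,8)→(10,6.5)  cross = 8.5·6.5 − 10·8 = -24.7500; (r_i+r_j)·cross = 18.5·-24.7500 = -457.8750
edge 3: (10,6.5)→(14,6.5)  cross = 10·6.5 − 14·6.5 = -26.0000; (r_i+r_j)·cross = 24·-26.0000 = -624.0000
edge 4: (14,6.5)→(18,22.5)  cross = 14·22.5 − 18·6.5 = 198.0000; (r_i+r_j)·cross = 32·198.0000 = 6336.0000
edge 5: (18,22.5)→(15,31)  cross = 18·31 − 15·22.5 = 220.5000; (r_i+r_j)·cross = 33·220.5000 = 7276.5000
edge 6: (15,31)→(10,34)  cross = 15·34 − 10·31 = 200.0000; (r_i+r_j)·cross = 25·200.0000 = 5000.0000
edge 7: (10,34)→(0.5,33.5)  cross = 10·33.5 − 0.5·34 = 318.0000; (r_i+r_j)·cross = 10.5·318.0000 = 3339.0000
Σcross = 618.5000 → A = |Σcross|/2 = 309.2500 mm²
Σ(r_i+r_j)·cross = 18565.6250 → first moment M = |Σ|/6 = 3094.2708
R_c = M/A = 3094.2708/309.2500 = 10.0057 mm
θ = 310° = 5.410521 rad
V = θ·R_c·A = 5.410521·10.0057·309.2500 = 16741.616 mm³

Volume = 16741.616 mm³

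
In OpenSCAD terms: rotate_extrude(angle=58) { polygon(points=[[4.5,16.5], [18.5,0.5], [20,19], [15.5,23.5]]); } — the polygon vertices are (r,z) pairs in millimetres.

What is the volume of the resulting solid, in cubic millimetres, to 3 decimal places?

Profile (r,z), 4 vertices: (4.5,16.5) (18.5,0.5) (20,19) (15.5,23.5)
edge 0: (4.5,16.5)→(18.5,0.5)  cross = 4.5·0.5 − 18.5·16.5 = -303.0000; (r_i+r_j)·cross = 23·-303.0000 = -6969.0000
edge 1: (18.5,0.5)→(20,19)  cross = 18.5·19 − 20·0.5 = 341.5000; (r_i+r_j)·cross = 38.5·341.5000 = 13147.7500
edge 2: (20,19)→(15.5,23.5)  cross = 20·23.5 − 15.5·19 = 175.5000; (r_i+r_j)·cross = 35.5·175.5000 = 6230.2500
edge 3: (15.5,23.5)→(4.5,16.5)  cross = 15.5·16.5 − 4.5·23.5 = 150.0000; (r_i+r_j)·cross = 20·150.0000 = 3000.0000
Σcross = 364.0000 → A = |Σcross|/2 = 182.0000 mm²
Σ(r_i+r_j)·cross = 15409.0000 → first moment M = |Σ|/6 = 2568.1667
R_c = M/A = 2568.1667/182.0000 = 14.1108 mm
θ = 58° = 1.012291 rad
V = θ·R_c·A = 1.012291·14.1108·182.0000 = 2599.732 mm³

Volume = 2599.732 mm³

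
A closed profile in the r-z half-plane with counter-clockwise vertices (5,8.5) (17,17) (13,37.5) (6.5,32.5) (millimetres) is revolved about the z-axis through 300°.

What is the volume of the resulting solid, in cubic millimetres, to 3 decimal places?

Volume = 11727.085 mm³

Profile (r,z), 4 vertices: (5,8.5) (17,17) (13,37.5) (6.5,32.5)
edge 0: (5,8.5)→(17,17)  cross = 5·17 − 17·8.5 = -59.5000; (r_i+r_j)·cross = 22·-59.5000 = -1309.0000
edge 1: (17,17)→(13,37.5)  cross = 17·37.5 − 13·17 = 416.5000; (r_i+r_j)·cross = 30·416.5000 = 12495.0000
edge 2: (13,37.5)→(6.5,32.5)  cross = 13·32.5 − 6.5·37.5 = 178.7500; (r_i+r_j)·cross = 19.5·178.7500 = 3485.6250
edge 3: (6.5,32.5)→(5,8.5)  cross = 6.5·8.5 − 5·32.5 = -107.2500; (r_i+r_j)·cross = 11.5·-107.2500 = -1233.3750
Σcross = 428.5000 → A = |Σcross|/2 = 214.2500 mm²
Σ(r_i+r_j)·cross = 13438.2500 → first moment M = |Σ|/6 = 2239.7083
R_c = M/A = 2239.7083/214.2500 = 10.4537 mm
θ = 300° = 5.235988 rad
V = θ·R_c·A = 5.235988·10.4537·214.2500 = 11727.085 mm³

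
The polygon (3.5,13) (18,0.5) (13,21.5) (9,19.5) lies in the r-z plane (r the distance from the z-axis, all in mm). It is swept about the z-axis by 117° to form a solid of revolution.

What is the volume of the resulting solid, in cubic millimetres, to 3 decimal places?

Profile (r,z), 4 vertices: (3.5,13) (18,0.5) (13,21.5) (9,19.5)
edge 0: (3.5,13)→(18,0.5)  cross = 3.5·0.5 − 18·13 = -232.2500; (r_i+r_j)·cross = 21.5·-232.2500 = -4993.3750
edge 1: (18,0.5)→(13,21.5)  cross = 18·21.5 − 13·0.5 = 380.5000; (r_i+r_j)·cross = 31·380.5000 = 11795.5000
edge 2: (13,21.5)→(9,19.5)  cross = 13·19.5 − 9·21.5 = 60.0000; (r_i+r_j)·cross = 22·60.0000 = 1320.0000
edge 3: (9,19.5)→(3.5,13)  cross = 9·13 − 3.5·19.5 = 48.7500; (r_i+r_j)·cross = 12.5·48.7500 = 609.3750
Σcross = 257.0000 → A = |Σcross|/2 = 128.5000 mm²
Σ(r_i+r_j)·cross = 8731.5000 → first moment M = |Σ|/6 = 1455.2500
R_c = M/A = 1455.2500/128.5000 = 11.3249 mm
θ = 117° = 2.042035 rad
V = θ·R_c·A = 2.042035·11.3249·128.5000 = 2971.672 mm³

Volume = 2971.672 mm³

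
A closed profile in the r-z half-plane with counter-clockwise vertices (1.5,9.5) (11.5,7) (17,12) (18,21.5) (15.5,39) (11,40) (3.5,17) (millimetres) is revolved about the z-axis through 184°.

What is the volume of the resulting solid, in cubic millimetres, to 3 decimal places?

Volume = 12109.743 mm³

Profile (r,z), 7 vertices: (1.5,9.5) (11.5,7) (17,12) (18,21.5) (15.5,39) (11,40) (3.5,17)
edge 0: (1.5,9.5)→(11.5,7)  cross = 1.5·7 − 11.5·9.5 = -98.7500; (r_i+r_j)·cross = 13·-98.7500 = -1283.7500
edge 1: (11.5,7)→(17,12)  cross = 11.5·12 − 17·7 = 19.0000; (r_i+r_j)·cross = 28.5·19.0000 = 541.5000
edge 2: (17,12)→(18,21.5)  cross = 17·21.5 − 18·12 = 149.5000; (r_i+r_j)·cross = 35·149.5000 = 5232.5000
edge 3: (18,21.5)→(15.5,39)  cross = 18·39 − 15.5·21.5 = 368.7500; (r_i+r_j)·cross = 33.5·368.7500 = 12353.1250
edge 4: (15.5,39)→(11,40)  cross = 15.5·40 − 11·39 = 191.0000; (r_i+r_j)·cross = 26.5·191.0000 = 5061.5000
edge 5: (11,40)→(3.5,17)  cross = 11·17 − 3.5·40 = 47.0000; (r_i+r_j)·cross = 14.5·47.0000 = 681.5000
edge 6: (3.5,17)→(1.5,9.5)  cross = 3.5·9.5 − 1.5·17 = 7.7500; (r_i+r_j)·cross = 5·7.7500 = 38.7500
Σcross = 684.2500 → A = |Σcross|/2 = 342.1250 mm²
Σ(r_i+r_j)·cross = 22625.1250 → first moment M = |Σ|/6 = 3770.8542
R_c = M/A = 3770.8542/342.1250 = 11.0219 mm
θ = 184° = 3.211406 rad
V = θ·R_c·A = 3.211406·11.0219·342.1250 = 12109.743 mm³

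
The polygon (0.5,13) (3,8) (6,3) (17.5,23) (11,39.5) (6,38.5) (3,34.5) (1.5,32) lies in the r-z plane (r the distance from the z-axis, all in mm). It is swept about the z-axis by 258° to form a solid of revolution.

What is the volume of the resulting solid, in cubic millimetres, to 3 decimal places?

Volume = 13678.460 mm³

Profile (r,z), 8 vertices: (0.5,13) (3,8) (6,3) (17.5,23) (11,39.5) (6,38.5) (3,34.5) (1.5,32)
edge 0: (0.5,13)→(3,8)  cross = 0.5·8 − 3·13 = -35.0000; (r_i+r_j)·cross = 3.5·-35.0000 = -122.5000
edge 1: (3,8)→(6,3)  cross = 3·3 − 6·8 = -39.0000; (r_i+r_j)·cross = 9·-39.0000 = -351.0000
edge 2: (6,3)→(17.5,23)  cross = 6·23 − 17.5·3 = 85.5000; (r_i+r_j)·cross = 23.5·85.5000 = 2009.2500
edge 3: (17.5,23)→(11,39.5)  cross = 17.5·39.5 − 11·23 = 438.2500; (r_i+r_j)·cross = 28.5·438.2500 = 12490.1250
edge 4: (11,39.5)→(6,38.5)  cross = 11·38.5 − 6·39.5 = 186.5000; (r_i+r_j)·cross = 17·186.5000 = 3170.5000
edge 5: (6,38.5)→(3,34.5)  cross = 6·34.5 − 3·38.5 = 91.5000; (r_i+r_j)·cross = 9·91.5000 = 823.5000
edge 6: (3,34.5)→(1.5,32)  cross = 3·32 − 1.5·34.5 = 44.2500; (r_i+r_j)·cross = 4.5·44.2500 = 199.1250
edge 7: (1.5,32)→(0.5,13)  cross = 1.5·13 − 0.5·32 = 3.5000; (r_i+r_j)·cross = 2·3.5000 = 7.0000
Σcross = 775.5000 → A = |Σcross|/2 = 387.7500 mm²
Σ(r_i+r_j)·cross = 18226.0000 → first moment M = |Σ|/6 = 3037.6667
R_c = M/A = 3037.6667/387.7500 = 7.8341 mm
θ = 258° = 4.502949 rad
V = θ·R_c·A = 4.502949·7.8341·387.7500 = 13678.460 mm³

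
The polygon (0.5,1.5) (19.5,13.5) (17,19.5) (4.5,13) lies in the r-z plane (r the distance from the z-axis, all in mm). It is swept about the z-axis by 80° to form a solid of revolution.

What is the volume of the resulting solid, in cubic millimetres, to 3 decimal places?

Profile (r,z), 4 vertices: (0.5,1.5) (19.5,13.5) (17,19.5) (4.5,13)
edge 0: (0.5,1.5)→(19.5,13.5)  cross = 0.5·13.5 − 19.5·1.5 = -22.5000; (r_i+r_j)·cross = 20·-22.5000 = -450.0000
edge 1: (19.5,13.5)→(17,19.5)  cross = 19.5·19.5 − 17·13.5 = 150.7500; (r_i+r_j)·cross = 36.5·150.7500 = 5502.3750
edge 2: (17,19.5)→(4.5,13)  cross = 17·13 − 4.5·19.5 = 133.2500; (r_i+r_j)·cross = 21.5·133.2500 = 2864.8750
edge 3: (4.5,13)→(0.5,1.5)  cross = 4.5·1.5 − 0.5·13 = 0.2500; (r_i+r_j)·cross = 5·0.2500 = 1.2500
Σcross = 261.7500 → A = |Σcross|/2 = 130.8750 mm²
Σ(r_i+r_j)·cross = 7918.5000 → first moment M = |Σ|/6 = 1319.7500
R_c = M/A = 1319.7500/130.8750 = 10.0840 mm
θ = 80° = 1.396263 rad
V = θ·R_c·A = 1.396263·10.0840·130.8750 = 1842.719 mm³

Volume = 1842.719 mm³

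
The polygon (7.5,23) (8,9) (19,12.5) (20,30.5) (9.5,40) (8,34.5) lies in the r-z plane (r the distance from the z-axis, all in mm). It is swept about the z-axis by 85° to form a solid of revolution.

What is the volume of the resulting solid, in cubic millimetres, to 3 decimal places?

Profile (r,z), 6 vertices: (7.5,23) (8,9) (19,12.5) (20,30.5) (9.5,40) (8,34.5)
edge 0: (7.5,23)→(8,9)  cross = 7.5·9 − 8·23 = -116.5000; (r_i+r_j)·cross = 15.5·-116.5000 = -1805.7500
edge 1: (8,9)→(19,12.5)  cross = 8·12.5 − 19·9 = -71.0000; (r_i+r_j)·cross = 27·-71.0000 = -1917.0000
edge 2: (19,12.5)→(20,30.5)  cross = 19·30.5 − 20·12.5 = 329.5000; (r_i+r_j)·cross = 39·329.5000 = 12850.5000
edge 3: (20,30.5)→(9.5,40)  cross = 20·40 − 9.5·30.5 = 510.2500; (r_i+r_j)·cross = 29.5·510.2500 = 15052.3750
edge 4: (9.5,40)→(8,34.5)  cross = 9.5·34.5 − 8·40 = 7.7500; (r_i+r_j)·cross = 17.5·7.7500 = 135.6250
edge 5: (8,34.5)→(7.5,23)  cross = 8·23 − 7.5·34.5 = -74.7500; (r_i+r_j)·cross = 15.5·-74.7500 = -1158.6250
Σcross = 585.2500 → A = |Σcross|/2 = 292.6250 mm²
Σ(r_i+r_j)·cross = 23157.1250 → first moment M = |Σ|/6 = 3859.5208
R_c = M/A = 3859.5208/292.6250 = 13.1893 mm
θ = 85° = 1.483530 rad
V = θ·R_c·A = 1.483530·13.1893·292.6250 = 5725.714 mm³

Volume = 5725.714 mm³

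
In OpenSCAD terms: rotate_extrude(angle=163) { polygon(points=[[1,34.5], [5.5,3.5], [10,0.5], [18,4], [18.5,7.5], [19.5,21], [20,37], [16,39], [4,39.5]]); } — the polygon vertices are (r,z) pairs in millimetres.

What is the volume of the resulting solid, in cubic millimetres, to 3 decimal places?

Profile (r,z), 9 vertices: (1,34.5) (5.5,3.5) (10,0.5) (18,4) (18.5,7.5) (19.5,21) (20,37) (16,39) (4,39.5)
edge 0: (1,34.5)→(5.5,3.5)  cross = 1·3.5 − 5.5·34.5 = -186.2500; (r_i+r_j)·cross = 6.5·-186.2500 = -1210.6250
edge 1: (5.5,3.5)→(10,0.5)  cross = 5.5·0.5 − 10·3.5 = -32.2500; (r_i+r_j)·cross = 15.5·-32.2500 = -499.8750
edge 2: (10,0.5)→(18,4)  cross = 10·4 − 18·0.5 = 31.0000; (r_i+r_j)·cross = 28·31.0000 = 868.0000
edge 3: (18,4)→(18.5,7.5)  cross = 18·7.5 − 18.5·4 = 61.0000; (r_i+r_j)·cross = 36.5·61.0000 = 2226.5000
edge 4: (18.5,7.5)→(19.5,21)  cross = 18.5·21 − 19.5·7.5 = 242.2500; (r_i+r_j)·cross = 38·242.2500 = 9205.5000
edge 5: (19.5,21)→(20,37)  cross = 19.5·37 − 20·21 = 301.5000; (r_i+r_j)·cross = 39.5·301.5000 = 11909.2500
edge 6: (20,37)→(16,39)  cross = 20·39 − 16·37 = 188.0000; (r_i+r_j)·cross = 36·188.0000 = 6768.0000
edge 7: (16,39)→(4,39.5)  cross = 16·39.5 − 4·39 = 476.0000; (r_i+r_j)·cross = 20·476.0000 = 9520.0000
edge 8: (4,39.5)→(1,34.5)  cross = 4·34.5 − 1·39.5 = 98.5000; (r_i+r_j)·cross = 5·98.5000 = 492.5000
Σcross = 1179.7500 → A = |Σcross|/2 = 589.8750 mm²
Σ(r_i+r_j)·cross = 39279.2500 → first moment M = |Σ|/6 = 6546.5417
R_c = M/A = 6546.5417/589.8750 = 11.0982 mm
θ = 163° = 2.844887 rad
V = θ·R_c·A = 2.844887·11.0982·589.8750 = 18624.169 mm³

Volume = 18624.169 mm³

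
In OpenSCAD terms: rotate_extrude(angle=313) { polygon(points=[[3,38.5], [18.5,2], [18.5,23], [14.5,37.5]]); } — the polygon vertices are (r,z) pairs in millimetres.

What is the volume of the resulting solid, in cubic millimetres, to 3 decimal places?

Profile (r,z), 4 vertices: (3,38.5) (18.5,2) (18.5,23) (14.5,37.5)
edge 0: (3,38.5)→(18.5,2)  cross = 3·2 − 18.5·38.5 = -706.2500; (r_i+r_j)·cross = 21.5·-706.2500 = -15184.3750
edge 1: (18.5,2)→(18.5,23)  cross = 18.5·23 − 18.5·2 = 388.5000; (r_i+r_j)·cross = 37·388.5000 = 14374.5000
edge 2: (18.5,23)→(14.5,37.5)  cross = 18.5·37.5 − 14.5·23 = 360.2500; (r_i+r_j)·cross = 33·360.2500 = 11888.2500
edge 3: (14.5,37.5)→(3,38.5)  cross = 14.5·38.5 − 3·37.5 = 445.7500; (r_i+r_j)·cross = 17.5·445.7500 = 7800.6250
Σcross = 488.2500 → A = |Σcross|/2 = 244.1250 mm²
Σ(r_i+r_j)·cross = 18879.0000 → first moment M = |Σ|/6 = 3146.5000
R_c = M/A = 3146.5000/244.1250 = 12.8889 mm
θ = 313° = 5.462881 rad
V = θ·R_c·A = 5.462881·12.8889·244.1250 = 17188.954 mm³

Volume = 17188.954 mm³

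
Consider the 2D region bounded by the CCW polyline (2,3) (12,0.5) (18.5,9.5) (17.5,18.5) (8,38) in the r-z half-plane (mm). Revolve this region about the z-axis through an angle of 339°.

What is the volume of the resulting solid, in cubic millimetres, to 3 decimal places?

Volume = 21402.924 mm³

Profile (r,z), 5 vertices: (2,3) (12,0.5) (18.5,9.5) (17.5,18.5) (8,38)
edge 0: (2,3)→(12,0.5)  cross = 2·0.5 − 12·3 = -35.0000; (r_i+r_j)·cross = 14·-35.0000 = -490.0000
edge 1: (12,0.5)→(18.5,9.5)  cross = 12·9.5 − 18.5·0.5 = 104.7500; (r_i+r_j)·cross = 30.5·104.7500 = 3194.8750
edge 2: (18.5,9.5)→(17.5,18.5)  cross = 18.5·18.5 − 17.5·9.5 = 176.0000; (r_i+r_j)·cross = 36·176.0000 = 6336.0000
edge 3: (17.5,18.5)→(8,38)  cross = 17.5·38 − 8·18.5 = 517.0000; (r_i+r_j)·cross = 25.5·517.0000 = 13183.5000
edge 4: (8,38)→(2,3)  cross = 8·3 − 2·38 = -52.0000; (r_i+r_j)·cross = 10·-52.0000 = -520.0000
Σcross = 710.7500 → A = |Σcross|/2 = 355.3750 mm²
Σ(r_i+r_j)·cross = 21704.3750 → first moment M = |Σ|/6 = 3617.3958
R_c = M/A = 3617.3958/355.3750 = 10.1791 mm
θ = 339° = 5.916666 rad
V = θ·R_c·A = 5.916666·10.1791·355.3750 = 21402.924 mm³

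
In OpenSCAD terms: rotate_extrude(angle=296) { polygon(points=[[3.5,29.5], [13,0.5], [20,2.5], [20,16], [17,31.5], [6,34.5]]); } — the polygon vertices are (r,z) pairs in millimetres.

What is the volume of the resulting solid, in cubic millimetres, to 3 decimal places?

Profile (r,z), 6 vertices: (3.5,29.5) (13,0.5) (20,2.5) (20,16) (17,31.5) (6,34.5)
edge 0: (3.5,29.5)→(13,0.5)  cross = 3.5·0.5 − 13·29.5 = -381.7500; (r_i+r_j)·cross = 16.5·-381.7500 = -6298.8750
edge 1: (13,0.5)→(20,2.5)  cross = 13·2.5 − 20·0.5 = 22.5000; (r_i+r_j)·cross = 33·22.5000 = 742.5000
edge 2: (20,2.5)→(20,16)  cross = 20·16 − 20·2.5 = 270.0000; (r_i+r_j)·cross = 40·270.0000 = 10800.0000
edge 3: (20,16)→(17,31.5)  cross = 20·31.5 − 17·16 = 358.0000; (r_i+r_j)·cross = 37·358.0000 = 13246.0000
edge 4: (17,31.5)→(6,34.5)  cross = 17·34.5 − 6·31.5 = 397.5000; (r_i+r_j)·cross = 23·397.5000 = 9142.5000
edge 5: (6,34.5)→(3.5,29.5)  cross = 6·29.5 − 3.5·34.5 = 56.2500; (r_i+r_j)·cross = 9.5·56.2500 = 534.3750
Σcross = 722.5000 → A = |Σcross|/2 = 361.2500 mm²
Σ(r_i+r_j)·cross = 28166.5000 → first moment M = |Σ|/6 = 4694.4167
R_c = M/A = 4694.4167/361.2500 = 12.9949 mm
θ = 296° = 5.166175 rad
V = θ·R_c·A = 5.166175·12.9949·361.2500 = 24252.176 mm³

Volume = 24252.176 mm³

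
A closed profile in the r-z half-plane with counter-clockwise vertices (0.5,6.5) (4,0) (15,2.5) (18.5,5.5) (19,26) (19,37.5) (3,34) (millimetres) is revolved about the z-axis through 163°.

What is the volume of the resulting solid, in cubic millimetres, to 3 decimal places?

Volume = 16810.850 mm³

Profile (r,z), 7 vertices: (0.5,6.5) (4,0) (15,2.5) (18.5,5.5) (19,26) (19,37.5) (3,34)
edge 0: (0.5,6.5)→(4,0)  cross = 0.5·0 − 4·6.5 = -26.0000; (r_i+r_j)·cross = 4.5·-26.0000 = -117.0000
edge 1: (4,0)→(15,2.5)  cross = 4·2.5 − 15·0 = 10.0000; (r_i+r_j)·cross = 19·10.0000 = 190.0000
edge 2: (15,2.5)→(18.5,5.5)  cross = 15·5.5 − 18.5·2.5 = 36.2500; (r_i+r_j)·cross = 33.5·36.2500 = 1214.3750
edge 3: (18.5,5.5)→(19,26)  cross = 18.5·26 − 19·5.5 = 376.5000; (r_i+r_j)·cross = 37.5·376.5000 = 14118.7500
edge 4: (19,26)→(19,37.5)  cross = 19·37.5 − 19·26 = 218.5000; (r_i+r_j)·cross = 38·218.5000 = 8303.0000
edge 5: (19,37.5)→(3,34)  cross = 19·34 − 3·37.5 = 533.5000; (r_i+r_j)·cross = 22·533.5000 = 11737.0000
edge 6: (3,34)→(0.5,6.5)  cross = 3·6.5 − 0.5·34 = 2.5000; (r_i+r_j)·cross = 3.5·2.5000 = 8.7500
Σcross = 1151.2500 → A = |Σcross|/2 = 575.6250 mm²
Σ(r_i+r_j)·cross = 35454.8750 → first moment M = |Σ|/6 = 5909.1458
R_c = M/A = 5909.1458/575.6250 = 10.2656 mm
θ = 163° = 2.844887 rad
V = θ·R_c·A = 2.844887·10.2656·575.6250 = 16810.850 mm³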